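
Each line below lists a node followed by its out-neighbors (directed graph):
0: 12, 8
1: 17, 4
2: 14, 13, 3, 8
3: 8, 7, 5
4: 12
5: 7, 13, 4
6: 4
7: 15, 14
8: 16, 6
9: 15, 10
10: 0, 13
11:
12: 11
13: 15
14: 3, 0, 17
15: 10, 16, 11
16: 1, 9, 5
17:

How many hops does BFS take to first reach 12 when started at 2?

Level 0: 2
Level 1: 3, 8, 13, 14
Level 2: 0, 5, 6, 7, 15, 16, 17
Level 3: 1, 4, 9, 10, 11, 12
12 first appears at level 3.

3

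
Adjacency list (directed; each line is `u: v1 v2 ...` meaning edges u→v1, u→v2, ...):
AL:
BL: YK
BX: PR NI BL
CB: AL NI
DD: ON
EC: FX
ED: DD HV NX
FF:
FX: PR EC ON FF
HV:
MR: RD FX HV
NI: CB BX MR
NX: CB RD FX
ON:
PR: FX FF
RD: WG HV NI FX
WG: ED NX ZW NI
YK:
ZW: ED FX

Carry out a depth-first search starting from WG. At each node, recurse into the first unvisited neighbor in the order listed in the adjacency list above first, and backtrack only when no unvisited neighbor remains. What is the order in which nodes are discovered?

WG, ED, DD, ON, HV, NX, CB, AL, NI, BX, PR, FX, EC, FF, BL, YK, MR, RD, ZW

Visit WG
WG → ED
ED → DD
DD → ON
ED → HV
ED → NX
NX → CB
CB → AL
CB → NI
NI → BX
BX → PR
PR → FX
FX → EC
FX → FF
BX → BL
BL → YK
NI → MR
MR → RD
WG → ZW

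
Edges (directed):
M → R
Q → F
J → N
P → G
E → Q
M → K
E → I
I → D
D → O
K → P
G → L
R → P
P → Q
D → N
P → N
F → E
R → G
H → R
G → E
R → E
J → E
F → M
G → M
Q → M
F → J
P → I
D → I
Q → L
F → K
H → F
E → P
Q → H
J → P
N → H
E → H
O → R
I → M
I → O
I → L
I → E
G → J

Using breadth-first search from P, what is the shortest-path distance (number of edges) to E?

2

Level 0: P
Level 1: G, I, N, Q
Level 2: D, E, F, H, J, L, M, O
Level 3: K, R
E first appears at level 2.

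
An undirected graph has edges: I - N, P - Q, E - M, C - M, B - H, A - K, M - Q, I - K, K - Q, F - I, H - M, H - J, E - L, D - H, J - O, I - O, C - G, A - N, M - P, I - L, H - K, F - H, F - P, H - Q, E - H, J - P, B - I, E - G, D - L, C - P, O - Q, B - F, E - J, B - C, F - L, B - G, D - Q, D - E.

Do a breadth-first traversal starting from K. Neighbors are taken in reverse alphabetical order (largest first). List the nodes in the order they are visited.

K, Q, I, H, A, P, O, M, D, N, L, F, B, J, E, C, G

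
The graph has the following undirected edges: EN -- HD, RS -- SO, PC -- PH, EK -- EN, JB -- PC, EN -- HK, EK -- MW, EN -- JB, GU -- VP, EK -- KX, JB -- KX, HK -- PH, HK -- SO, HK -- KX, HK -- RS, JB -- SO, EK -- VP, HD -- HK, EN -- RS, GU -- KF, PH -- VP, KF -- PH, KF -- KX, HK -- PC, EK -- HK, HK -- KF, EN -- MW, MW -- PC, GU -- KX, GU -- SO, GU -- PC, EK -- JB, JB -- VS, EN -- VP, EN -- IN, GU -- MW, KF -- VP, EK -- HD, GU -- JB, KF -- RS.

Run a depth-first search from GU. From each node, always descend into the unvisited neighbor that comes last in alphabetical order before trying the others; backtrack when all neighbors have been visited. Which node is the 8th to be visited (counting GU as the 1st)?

Visit GU
GU → VP
VP → PH
PH → PC
PC → MW
MW → EN
EN → RS
RS → SO
SO → JB
JB → VS
JB → KX
KX → KF
KF → HK
HK → HD
HD → EK
EN → IN

Visit order: GU, VP, PH, PC, MW, EN, RS, SO, JB, VS, KX, KF, HK, HD, EK, IN

SO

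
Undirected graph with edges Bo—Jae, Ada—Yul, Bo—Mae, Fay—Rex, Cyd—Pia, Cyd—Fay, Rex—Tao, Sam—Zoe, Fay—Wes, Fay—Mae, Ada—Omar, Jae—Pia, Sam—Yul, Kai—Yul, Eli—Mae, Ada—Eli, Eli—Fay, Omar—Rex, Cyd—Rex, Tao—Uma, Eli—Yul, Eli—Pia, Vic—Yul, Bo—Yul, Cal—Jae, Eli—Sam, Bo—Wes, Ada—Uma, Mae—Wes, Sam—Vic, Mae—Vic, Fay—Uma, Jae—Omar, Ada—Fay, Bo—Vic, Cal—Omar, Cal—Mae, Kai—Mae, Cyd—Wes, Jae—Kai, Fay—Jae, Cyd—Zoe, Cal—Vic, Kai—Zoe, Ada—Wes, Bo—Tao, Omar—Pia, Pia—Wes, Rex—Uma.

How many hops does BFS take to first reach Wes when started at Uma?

2

Level 0: Uma
Level 1: Ada, Fay, Rex, Tao
Level 2: Bo, Cyd, Eli, Jae, Mae, Omar, Wes, Yul
Level 3: Cal, Kai, Pia, Sam, Vic, Zoe
Wes first appears at level 2.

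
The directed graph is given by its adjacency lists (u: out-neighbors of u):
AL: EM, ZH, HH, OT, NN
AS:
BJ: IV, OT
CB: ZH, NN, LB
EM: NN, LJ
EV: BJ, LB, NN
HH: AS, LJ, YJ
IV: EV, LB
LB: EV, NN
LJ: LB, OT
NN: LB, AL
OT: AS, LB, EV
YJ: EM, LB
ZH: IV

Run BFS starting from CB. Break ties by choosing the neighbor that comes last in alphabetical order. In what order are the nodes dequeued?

Visit CB; enqueue ZH, NN, LB → queue [ZH, NN, LB]
Visit ZH; enqueue IV → queue [NN, LB, IV]
Visit NN; enqueue AL → queue [LB, IV, AL]
Visit LB; enqueue EV → queue [IV, AL, EV]
Visit IV → queue [AL, EV]
Visit AL; enqueue OT, HH, EM → queue [EV, OT, HH, EM]
Visit EV; enqueue BJ → queue [OT, HH, EM, BJ]
Visit OT; enqueue AS → queue [HH, EM, BJ, AS]
Visit HH; enqueue YJ, LJ → queue [EM, BJ, AS, YJ, LJ]
Visit EM → queue [BJ, AS, YJ, LJ]
Visit BJ → queue [AS, YJ, LJ]
Visit AS → queue [YJ, LJ]
Visit YJ → queue [LJ]
Visit LJ → queue []

CB ZH NN LB IV AL EV OT HH EM BJ AS YJ LJ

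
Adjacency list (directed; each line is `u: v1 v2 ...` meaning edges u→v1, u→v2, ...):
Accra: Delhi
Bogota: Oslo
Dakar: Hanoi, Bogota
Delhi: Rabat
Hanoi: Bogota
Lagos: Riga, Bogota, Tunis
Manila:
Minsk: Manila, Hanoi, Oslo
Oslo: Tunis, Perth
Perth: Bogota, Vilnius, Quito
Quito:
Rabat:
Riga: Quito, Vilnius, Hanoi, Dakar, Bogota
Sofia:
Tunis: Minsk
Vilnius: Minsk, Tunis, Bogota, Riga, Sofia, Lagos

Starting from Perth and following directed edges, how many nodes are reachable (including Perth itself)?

BFS from Perth visits: Perth, Bogota, Vilnius, Quito, Oslo, Minsk, Tunis, Riga, Sofia, Lagos, Manila, Hanoi, Dakar
Reachable nodes: 13 of 16 total.

13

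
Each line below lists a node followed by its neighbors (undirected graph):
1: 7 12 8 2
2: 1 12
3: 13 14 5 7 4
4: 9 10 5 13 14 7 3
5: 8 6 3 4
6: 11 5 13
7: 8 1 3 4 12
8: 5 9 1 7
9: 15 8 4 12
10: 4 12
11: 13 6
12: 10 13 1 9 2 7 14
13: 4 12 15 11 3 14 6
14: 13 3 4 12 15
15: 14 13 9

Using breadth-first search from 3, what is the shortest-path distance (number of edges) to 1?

2

Level 0: 3
Level 1: 4, 5, 7, 13, 14
Level 2: 1, 6, 8, 9, 10, 11, 12, 15
Level 3: 2
1 first appears at level 2.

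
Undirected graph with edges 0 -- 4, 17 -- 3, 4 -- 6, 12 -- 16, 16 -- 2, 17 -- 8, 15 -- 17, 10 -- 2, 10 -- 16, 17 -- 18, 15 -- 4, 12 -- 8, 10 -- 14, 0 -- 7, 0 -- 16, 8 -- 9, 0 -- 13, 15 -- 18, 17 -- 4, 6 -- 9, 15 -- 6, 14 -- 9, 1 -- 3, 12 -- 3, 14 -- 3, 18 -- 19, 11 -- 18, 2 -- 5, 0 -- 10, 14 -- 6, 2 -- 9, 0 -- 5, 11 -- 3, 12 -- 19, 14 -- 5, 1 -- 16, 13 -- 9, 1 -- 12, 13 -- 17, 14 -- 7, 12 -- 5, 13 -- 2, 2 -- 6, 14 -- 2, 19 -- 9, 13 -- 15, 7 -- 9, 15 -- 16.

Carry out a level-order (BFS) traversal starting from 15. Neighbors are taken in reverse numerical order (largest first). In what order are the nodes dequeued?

Visit 15; enqueue 18, 17, 16, 13, 6, 4 → queue [18, 17, 16, 13, 6, 4]
Visit 18; enqueue 19, 11 → queue [17, 16, 13, 6, 4, 19, 11]
Visit 17; enqueue 8, 3 → queue [16, 13, 6, 4, 19, 11, 8, 3]
Visit 16; enqueue 12, 10, 2, 1, 0 → queue [13, 6, 4, 19, 11, 8, 3, 12, 10, 2, 1, 0]
Visit 13; enqueue 9 → queue [6, 4, 19, 11, 8, 3, 12, 10, 2, 1, 0, 9]
Visit 6; enqueue 14 → queue [4, 19, 11, 8, 3, 12, 10, 2, 1, 0, 9, 14]
Visit 4 → queue [19, 11, 8, 3, 12, 10, 2, 1, 0, 9, 14]
Visit 19 → queue [11, 8, 3, 12, 10, 2, 1, 0, 9, 14]
Visit 11 → queue [8, 3, 12, 10, 2, 1, 0, 9, 14]
Visit 8 → queue [3, 12, 10, 2, 1, 0, 9, 14]
Visit 3 → queue [12, 10, 2, 1, 0, 9, 14]
Visit 12; enqueue 5 → queue [10, 2, 1, 0, 9, 14, 5]
Visit 10 → queue [2, 1, 0, 9, 14, 5]
Visit 2 → queue [1, 0, 9, 14, 5]
Visit 1 → queue [0, 9, 14, 5]
Visit 0; enqueue 7 → queue [9, 14, 5, 7]
Visit 9 → queue [14, 5, 7]
Visit 14 → queue [5, 7]
Visit 5 → queue [7]
Visit 7 → queue []

15, 18, 17, 16, 13, 6, 4, 19, 11, 8, 3, 12, 10, 2, 1, 0, 9, 14, 5, 7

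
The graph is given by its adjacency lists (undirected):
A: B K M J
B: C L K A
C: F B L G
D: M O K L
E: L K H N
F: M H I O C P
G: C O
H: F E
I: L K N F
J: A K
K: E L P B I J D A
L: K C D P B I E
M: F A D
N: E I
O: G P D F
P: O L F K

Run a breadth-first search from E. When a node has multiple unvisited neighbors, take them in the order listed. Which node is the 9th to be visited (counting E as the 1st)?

B

Visit E; enqueue L, K, H, N → queue [L, K, H, N]
Visit L; enqueue C, D, P, B, I → queue [K, H, N, C, D, P, B, I]
Visit K; enqueue J, A → queue [H, N, C, D, P, B, I, J, A]
Visit H; enqueue F → queue [N, C, D, P, B, I, J, A, F]
Visit N → queue [C, D, P, B, I, J, A, F]
Visit C; enqueue G → queue [D, P, B, I, J, A, F, G]
Visit D; enqueue M, O → queue [P, B, I, J, A, F, G, M, O]
Visit P → queue [B, I, J, A, F, G, M, O]
Visit B → queue [I, J, A, F, G, M, O]
Visit I → queue [J, A, F, G, M, O]
Visit J → queue [A, F, G, M, O]
Visit A → queue [F, G, M, O]
Visit F → queue [G, M, O]
Visit G → queue [M, O]
Visit M → queue [O]
Visit O → queue []

Visit order: E, L, K, H, N, C, D, P, B, I, J, A, F, G, M, O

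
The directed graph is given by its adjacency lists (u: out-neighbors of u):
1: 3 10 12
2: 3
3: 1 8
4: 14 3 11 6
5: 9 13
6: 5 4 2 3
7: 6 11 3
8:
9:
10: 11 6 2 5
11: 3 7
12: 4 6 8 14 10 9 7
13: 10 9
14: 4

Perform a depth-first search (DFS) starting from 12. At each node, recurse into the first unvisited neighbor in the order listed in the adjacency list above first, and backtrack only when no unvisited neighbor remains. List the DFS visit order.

12 4 14 3 1 10 11 7 6 5 9 13 2 8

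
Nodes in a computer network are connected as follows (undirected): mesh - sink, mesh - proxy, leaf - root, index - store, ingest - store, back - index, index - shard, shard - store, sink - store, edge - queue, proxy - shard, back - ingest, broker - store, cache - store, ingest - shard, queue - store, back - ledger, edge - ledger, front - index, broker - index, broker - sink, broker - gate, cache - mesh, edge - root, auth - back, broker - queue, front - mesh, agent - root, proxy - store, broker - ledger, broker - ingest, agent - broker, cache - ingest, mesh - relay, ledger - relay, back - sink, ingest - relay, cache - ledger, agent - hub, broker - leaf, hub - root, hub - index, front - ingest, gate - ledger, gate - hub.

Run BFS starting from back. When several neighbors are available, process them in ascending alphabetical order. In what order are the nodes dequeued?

back → auth → index → ingest → ledger → sink → broker → front → hub → shard → store → cache → relay → edge → gate → mesh → agent → leaf → queue → root → proxy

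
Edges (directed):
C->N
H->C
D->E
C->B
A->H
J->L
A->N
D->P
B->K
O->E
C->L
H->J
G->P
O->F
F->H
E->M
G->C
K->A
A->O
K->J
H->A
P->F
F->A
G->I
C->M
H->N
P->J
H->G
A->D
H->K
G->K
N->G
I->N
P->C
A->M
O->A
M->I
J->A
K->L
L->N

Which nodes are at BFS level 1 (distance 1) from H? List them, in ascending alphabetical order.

Level 0: H
Level 1: A, C, G, J, K, N
Level 2: B, D, I, L, M, O, P
Level 3: E, F

A, C, G, J, K, N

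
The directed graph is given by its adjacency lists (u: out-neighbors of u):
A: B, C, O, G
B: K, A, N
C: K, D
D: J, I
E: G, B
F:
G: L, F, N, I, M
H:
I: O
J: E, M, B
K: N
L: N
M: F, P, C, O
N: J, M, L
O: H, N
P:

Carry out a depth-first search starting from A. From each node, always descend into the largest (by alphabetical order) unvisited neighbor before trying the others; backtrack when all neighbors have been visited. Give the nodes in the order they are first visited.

A -> O -> N -> M -> P -> F -> C -> K -> D -> J -> E -> G -> L -> I -> B -> H

Visit A
A → O
O → N
N → M
M → P
M → F
M → C
C → K
C → D
D → J
J → E
E → G
G → L
G → I
E → B
O → H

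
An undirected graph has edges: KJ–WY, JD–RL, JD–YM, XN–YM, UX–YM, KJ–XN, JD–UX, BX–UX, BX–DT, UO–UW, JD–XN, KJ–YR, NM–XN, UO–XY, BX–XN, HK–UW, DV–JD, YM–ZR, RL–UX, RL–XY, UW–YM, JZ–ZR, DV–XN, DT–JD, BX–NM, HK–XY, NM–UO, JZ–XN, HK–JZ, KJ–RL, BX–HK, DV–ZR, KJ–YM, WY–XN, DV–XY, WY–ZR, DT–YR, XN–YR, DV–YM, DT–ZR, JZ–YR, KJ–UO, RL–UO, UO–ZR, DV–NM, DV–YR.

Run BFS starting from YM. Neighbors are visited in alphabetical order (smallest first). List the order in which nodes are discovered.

Visit YM; enqueue DV, JD, KJ, UW, UX, XN, ZR → queue [DV, JD, KJ, UW, UX, XN, ZR]
Visit DV; enqueue NM, XY, YR → queue [JD, KJ, UW, UX, XN, ZR, NM, XY, YR]
Visit JD; enqueue DT, RL → queue [KJ, UW, UX, XN, ZR, NM, XY, YR, DT, RL]
Visit KJ; enqueue UO, WY → queue [UW, UX, XN, ZR, NM, XY, YR, DT, RL, UO, WY]
Visit UW; enqueue HK → queue [UX, XN, ZR, NM, XY, YR, DT, RL, UO, WY, HK]
Visit UX; enqueue BX → queue [XN, ZR, NM, XY, YR, DT, RL, UO, WY, HK, BX]
Visit XN; enqueue JZ → queue [ZR, NM, XY, YR, DT, RL, UO, WY, HK, BX, JZ]
Visit ZR → queue [NM, XY, YR, DT, RL, UO, WY, HK, BX, JZ]
Visit NM → queue [XY, YR, DT, RL, UO, WY, HK, BX, JZ]
Visit XY → queue [YR, DT, RL, UO, WY, HK, BX, JZ]
Visit YR → queue [DT, RL, UO, WY, HK, BX, JZ]
Visit DT → queue [RL, UO, WY, HK, BX, JZ]
Visit RL → queue [UO, WY, HK, BX, JZ]
Visit UO → queue [WY, HK, BX, JZ]
Visit WY → queue [HK, BX, JZ]
Visit HK → queue [BX, JZ]
Visit BX → queue [JZ]
Visit JZ → queue []

YM -> DV -> JD -> KJ -> UW -> UX -> XN -> ZR -> NM -> XY -> YR -> DT -> RL -> UO -> WY -> HK -> BX -> JZ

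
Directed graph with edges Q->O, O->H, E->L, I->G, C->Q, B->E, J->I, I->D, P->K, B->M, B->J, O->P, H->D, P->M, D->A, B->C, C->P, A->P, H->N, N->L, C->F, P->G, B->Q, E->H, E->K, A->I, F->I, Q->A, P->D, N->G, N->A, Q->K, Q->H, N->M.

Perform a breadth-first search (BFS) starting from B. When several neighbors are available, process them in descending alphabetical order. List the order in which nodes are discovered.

Visit B; enqueue Q, M, J, E, C → queue [Q, M, J, E, C]
Visit Q; enqueue O, K, H, A → queue [M, J, E, C, O, K, H, A]
Visit M → queue [J, E, C, O, K, H, A]
Visit J; enqueue I → queue [E, C, O, K, H, A, I]
Visit E; enqueue L → queue [C, O, K, H, A, I, L]
Visit C; enqueue P, F → queue [O, K, H, A, I, L, P, F]
Visit O → queue [K, H, A, I, L, P, F]
Visit K → queue [H, A, I, L, P, F]
Visit H; enqueue N, D → queue [A, I, L, P, F, N, D]
Visit A → queue [I, L, P, F, N, D]
Visit I; enqueue G → queue [L, P, F, N, D, G]
Visit L → queue [P, F, N, D, G]
Visit P → queue [F, N, D, G]
Visit F → queue [N, D, G]
Visit N → queue [D, G]
Visit D → queue [G]
Visit G → queue []

B -> Q -> M -> J -> E -> C -> O -> K -> H -> A -> I -> L -> P -> F -> N -> D -> G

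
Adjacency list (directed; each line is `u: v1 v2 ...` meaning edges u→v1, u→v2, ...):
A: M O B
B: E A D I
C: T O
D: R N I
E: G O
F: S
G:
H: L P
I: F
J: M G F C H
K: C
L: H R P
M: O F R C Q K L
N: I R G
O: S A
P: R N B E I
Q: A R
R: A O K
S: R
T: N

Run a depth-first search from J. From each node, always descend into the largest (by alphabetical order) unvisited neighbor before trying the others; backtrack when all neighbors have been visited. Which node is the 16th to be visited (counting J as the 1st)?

T

Visit J
J → M
M → R
R → O
O → S
O → A
A → B
B → I
I → F
B → E
E → G
B → D
D → N
R → K
K → C
C → T
M → Q
M → L
L → P
L → H

Visit order: J, M, R, O, S, A, B, I, F, E, G, D, N, K, C, T, Q, L, P, H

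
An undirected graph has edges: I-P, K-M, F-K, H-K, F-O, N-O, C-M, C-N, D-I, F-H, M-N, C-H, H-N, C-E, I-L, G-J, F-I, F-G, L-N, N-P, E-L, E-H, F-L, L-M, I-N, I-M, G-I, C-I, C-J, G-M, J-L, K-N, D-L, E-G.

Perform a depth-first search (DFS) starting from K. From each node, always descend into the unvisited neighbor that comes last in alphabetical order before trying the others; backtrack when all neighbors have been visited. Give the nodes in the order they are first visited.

K → N → P → I → M → L → J → G → F → O → H → E → C → D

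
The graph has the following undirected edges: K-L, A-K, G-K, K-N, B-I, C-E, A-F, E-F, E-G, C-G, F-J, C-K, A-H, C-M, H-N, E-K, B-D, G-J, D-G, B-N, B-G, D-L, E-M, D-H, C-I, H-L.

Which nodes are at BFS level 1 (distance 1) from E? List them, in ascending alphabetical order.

Level 0: E
Level 1: C, F, G, K, M
Level 2: A, B, D, I, J, L, N
Level 3: H

C, F, G, K, M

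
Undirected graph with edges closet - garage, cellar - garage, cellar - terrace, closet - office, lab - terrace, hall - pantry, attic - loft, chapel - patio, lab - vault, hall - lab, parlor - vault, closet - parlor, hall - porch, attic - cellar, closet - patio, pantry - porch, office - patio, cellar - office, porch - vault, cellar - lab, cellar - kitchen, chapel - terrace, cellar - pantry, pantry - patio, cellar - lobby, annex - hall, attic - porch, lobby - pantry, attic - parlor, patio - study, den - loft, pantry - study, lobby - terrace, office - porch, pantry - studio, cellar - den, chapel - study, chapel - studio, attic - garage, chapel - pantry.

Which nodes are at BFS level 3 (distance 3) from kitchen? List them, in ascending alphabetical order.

chapel, closet, hall, loft, parlor, patio, porch, studio, study, vault

Level 0: kitchen
Level 1: cellar
Level 2: attic, den, garage, lab, lobby, office, pantry, terrace
Level 3: chapel, closet, hall, loft, parlor, patio, porch, studio, study, vault
Level 4: annex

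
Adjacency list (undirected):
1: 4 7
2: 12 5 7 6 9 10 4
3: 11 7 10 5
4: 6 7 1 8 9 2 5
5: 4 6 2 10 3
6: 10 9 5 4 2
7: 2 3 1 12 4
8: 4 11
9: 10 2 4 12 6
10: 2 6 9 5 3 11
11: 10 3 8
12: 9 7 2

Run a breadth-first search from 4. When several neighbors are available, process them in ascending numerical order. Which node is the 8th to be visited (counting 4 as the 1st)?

9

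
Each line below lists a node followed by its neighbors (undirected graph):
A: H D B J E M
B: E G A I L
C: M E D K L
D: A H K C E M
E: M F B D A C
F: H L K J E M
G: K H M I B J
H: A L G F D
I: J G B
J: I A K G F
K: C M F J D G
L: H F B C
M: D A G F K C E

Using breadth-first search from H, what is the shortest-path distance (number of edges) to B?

Level 0: H
Level 1: A, D, F, G, L
Level 2: B, C, E, I, J, K, M
B first appears at level 2.

2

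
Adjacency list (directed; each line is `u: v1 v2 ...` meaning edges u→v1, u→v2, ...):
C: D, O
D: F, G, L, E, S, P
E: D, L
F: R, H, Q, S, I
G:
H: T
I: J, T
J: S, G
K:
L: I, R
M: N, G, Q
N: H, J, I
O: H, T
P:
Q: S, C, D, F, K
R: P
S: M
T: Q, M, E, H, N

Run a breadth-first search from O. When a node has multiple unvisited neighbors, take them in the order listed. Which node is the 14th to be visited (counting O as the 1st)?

L

Visit O; enqueue H, T → queue [H, T]
Visit H → queue [T]
Visit T; enqueue Q, M, E, N → queue [Q, M, E, N]
Visit Q; enqueue S, C, D, F, K → queue [M, E, N, S, C, D, F, K]
Visit M; enqueue G → queue [E, N, S, C, D, F, K, G]
Visit E; enqueue L → queue [N, S, C, D, F, K, G, L]
Visit N; enqueue J, I → queue [S, C, D, F, K, G, L, J, I]
Visit S → queue [C, D, F, K, G, L, J, I]
Visit C → queue [D, F, K, G, L, J, I]
Visit D; enqueue P → queue [F, K, G, L, J, I, P]
Visit F; enqueue R → queue [K, G, L, J, I, P, R]
Visit K → queue [G, L, J, I, P, R]
Visit G → queue [L, J, I, P, R]
Visit L → queue [J, I, P, R]
Visit J → queue [I, P, R]
Visit I → queue [P, R]
Visit P → queue [R]
Visit R → queue []

Visit order: O, H, T, Q, M, E, N, S, C, D, F, K, G, L, J, I, P, R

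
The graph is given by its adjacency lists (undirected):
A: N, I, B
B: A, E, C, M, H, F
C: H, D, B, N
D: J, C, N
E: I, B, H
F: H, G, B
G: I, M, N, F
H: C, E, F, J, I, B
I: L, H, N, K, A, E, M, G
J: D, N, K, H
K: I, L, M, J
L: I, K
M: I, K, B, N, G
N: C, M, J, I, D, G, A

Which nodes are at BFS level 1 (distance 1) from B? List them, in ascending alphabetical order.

Level 0: B
Level 1: A, C, E, F, H, M
Level 2: D, G, I, J, K, N
Level 3: L

A, C, E, F, H, M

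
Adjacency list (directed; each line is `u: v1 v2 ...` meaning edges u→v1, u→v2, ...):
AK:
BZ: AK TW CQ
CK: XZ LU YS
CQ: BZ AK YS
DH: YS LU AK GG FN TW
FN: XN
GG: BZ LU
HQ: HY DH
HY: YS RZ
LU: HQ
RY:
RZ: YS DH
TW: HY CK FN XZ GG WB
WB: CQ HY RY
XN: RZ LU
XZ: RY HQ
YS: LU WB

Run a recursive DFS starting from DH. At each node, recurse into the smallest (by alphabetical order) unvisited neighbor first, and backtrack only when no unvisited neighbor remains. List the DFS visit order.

DH → AK → FN → XN → LU → HQ → HY → RZ → YS → WB → CQ → BZ → TW → CK → XZ → RY → GG

Visit DH
DH → AK
DH → FN
FN → XN
XN → LU
LU → HQ
HQ → HY
HY → RZ
RZ → YS
YS → WB
WB → CQ
CQ → BZ
BZ → TW
TW → CK
CK → XZ
XZ → RY
TW → GG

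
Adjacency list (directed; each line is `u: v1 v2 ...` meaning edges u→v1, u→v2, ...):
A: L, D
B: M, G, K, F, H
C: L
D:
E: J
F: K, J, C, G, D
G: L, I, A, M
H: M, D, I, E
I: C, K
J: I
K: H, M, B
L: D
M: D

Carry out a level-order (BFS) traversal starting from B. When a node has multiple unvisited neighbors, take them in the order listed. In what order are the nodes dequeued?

Visit B; enqueue M, G, K, F, H → queue [M, G, K, F, H]
Visit M; enqueue D → queue [G, K, F, H, D]
Visit G; enqueue L, I, A → queue [K, F, H, D, L, I, A]
Visit K → queue [F, H, D, L, I, A]
Visit F; enqueue J, C → queue [H, D, L, I, A, J, C]
Visit H; enqueue E → queue [D, L, I, A, J, C, E]
Visit D → queue [L, I, A, J, C, E]
Visit L → queue [I, A, J, C, E]
Visit I → queue [A, J, C, E]
Visit A → queue [J, C, E]
Visit J → queue [C, E]
Visit C → queue [E]
Visit E → queue []

B → M → G → K → F → H → D → L → I → A → J → C → E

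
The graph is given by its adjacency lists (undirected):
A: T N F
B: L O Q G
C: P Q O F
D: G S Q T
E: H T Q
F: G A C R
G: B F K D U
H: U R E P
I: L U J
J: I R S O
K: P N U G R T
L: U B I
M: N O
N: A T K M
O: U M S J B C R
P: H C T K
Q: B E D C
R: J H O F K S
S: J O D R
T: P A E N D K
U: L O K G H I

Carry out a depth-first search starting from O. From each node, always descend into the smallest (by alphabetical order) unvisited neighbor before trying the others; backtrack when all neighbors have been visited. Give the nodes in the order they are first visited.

O -> B -> G -> D -> Q -> C -> F -> A -> N -> K -> P -> H -> E -> T -> R -> J -> I -> L -> U -> S -> M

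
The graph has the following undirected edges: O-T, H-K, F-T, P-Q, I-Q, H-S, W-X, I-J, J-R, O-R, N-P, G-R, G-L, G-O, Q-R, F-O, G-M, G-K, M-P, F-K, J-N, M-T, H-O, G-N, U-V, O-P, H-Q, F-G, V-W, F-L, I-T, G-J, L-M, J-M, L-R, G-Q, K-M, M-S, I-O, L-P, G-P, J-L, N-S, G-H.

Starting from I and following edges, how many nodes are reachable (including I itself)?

15

BFS from I visits: I, J, O, Q, T, G, L, M, N, R, F, H, P, K, S
Reachable nodes: 15 of 19 total.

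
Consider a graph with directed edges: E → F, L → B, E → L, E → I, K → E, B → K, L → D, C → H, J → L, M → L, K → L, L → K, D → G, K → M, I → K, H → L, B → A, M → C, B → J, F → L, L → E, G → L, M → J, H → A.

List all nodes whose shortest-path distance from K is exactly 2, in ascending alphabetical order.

B, C, D, F, I, J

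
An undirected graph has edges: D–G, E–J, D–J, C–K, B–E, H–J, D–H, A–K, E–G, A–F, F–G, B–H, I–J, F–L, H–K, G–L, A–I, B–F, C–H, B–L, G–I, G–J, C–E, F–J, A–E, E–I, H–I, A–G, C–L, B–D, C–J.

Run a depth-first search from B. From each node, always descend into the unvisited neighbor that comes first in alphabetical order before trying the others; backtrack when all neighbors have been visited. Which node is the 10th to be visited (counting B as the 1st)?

F

Visit B
B → D
D → G
G → A
A → E
E → C
C → H
H → I
I → J
J → F
F → L
H → K

Visit order: B, D, G, A, E, C, H, I, J, F, L, K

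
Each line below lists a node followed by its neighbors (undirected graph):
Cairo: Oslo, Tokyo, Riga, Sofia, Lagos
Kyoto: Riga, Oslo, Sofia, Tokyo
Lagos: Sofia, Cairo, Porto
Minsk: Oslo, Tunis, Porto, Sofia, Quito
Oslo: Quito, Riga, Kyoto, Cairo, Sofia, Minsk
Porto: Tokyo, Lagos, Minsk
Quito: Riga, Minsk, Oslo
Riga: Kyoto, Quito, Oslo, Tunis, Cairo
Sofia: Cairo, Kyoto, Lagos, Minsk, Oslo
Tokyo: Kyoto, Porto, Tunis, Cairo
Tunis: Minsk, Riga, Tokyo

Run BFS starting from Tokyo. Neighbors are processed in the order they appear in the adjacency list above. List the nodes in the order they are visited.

Visit Tokyo; enqueue Kyoto, Porto, Tunis, Cairo → queue [Kyoto, Porto, Tunis, Cairo]
Visit Kyoto; enqueue Riga, Oslo, Sofia → queue [Porto, Tunis, Cairo, Riga, Oslo, Sofia]
Visit Porto; enqueue Lagos, Minsk → queue [Tunis, Cairo, Riga, Oslo, Sofia, Lagos, Minsk]
Visit Tunis → queue [Cairo, Riga, Oslo, Sofia, Lagos, Minsk]
Visit Cairo → queue [Riga, Oslo, Sofia, Lagos, Minsk]
Visit Riga; enqueue Quito → queue [Oslo, Sofia, Lagos, Minsk, Quito]
Visit Oslo → queue [Sofia, Lagos, Minsk, Quito]
Visit Sofia → queue [Lagos, Minsk, Quito]
Visit Lagos → queue [Minsk, Quito]
Visit Minsk → queue [Quito]
Visit Quito → queue []

Tokyo → Kyoto → Porto → Tunis → Cairo → Riga → Oslo → Sofia → Lagos → Minsk → Quito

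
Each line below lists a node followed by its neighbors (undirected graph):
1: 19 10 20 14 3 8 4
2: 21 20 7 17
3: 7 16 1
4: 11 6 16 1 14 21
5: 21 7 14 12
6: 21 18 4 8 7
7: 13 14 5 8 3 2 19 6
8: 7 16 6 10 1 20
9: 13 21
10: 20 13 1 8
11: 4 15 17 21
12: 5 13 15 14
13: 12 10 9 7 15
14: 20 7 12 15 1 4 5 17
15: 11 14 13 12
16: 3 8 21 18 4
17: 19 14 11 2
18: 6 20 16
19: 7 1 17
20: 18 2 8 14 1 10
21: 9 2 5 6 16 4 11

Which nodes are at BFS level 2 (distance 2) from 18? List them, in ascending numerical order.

1, 2, 3, 4, 7, 8, 10, 14, 21

Level 0: 18
Level 1: 6, 16, 20
Level 2: 1, 2, 3, 4, 7, 8, 10, 14, 21
Level 3: 5, 9, 11, 12, 13, 15, 17, 19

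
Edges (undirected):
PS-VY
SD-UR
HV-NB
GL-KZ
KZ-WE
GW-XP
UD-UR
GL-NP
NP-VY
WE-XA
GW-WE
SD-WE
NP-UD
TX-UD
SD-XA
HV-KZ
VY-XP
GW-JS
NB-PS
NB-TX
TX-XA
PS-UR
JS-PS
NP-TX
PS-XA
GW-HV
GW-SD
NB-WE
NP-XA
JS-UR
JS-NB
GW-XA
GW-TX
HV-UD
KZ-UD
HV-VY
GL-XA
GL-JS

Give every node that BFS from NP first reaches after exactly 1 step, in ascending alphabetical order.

GL, TX, UD, VY, XA

Level 0: NP
Level 1: GL, TX, UD, VY, XA
Level 2: GW, HV, JS, KZ, NB, PS, SD, UR, WE, XP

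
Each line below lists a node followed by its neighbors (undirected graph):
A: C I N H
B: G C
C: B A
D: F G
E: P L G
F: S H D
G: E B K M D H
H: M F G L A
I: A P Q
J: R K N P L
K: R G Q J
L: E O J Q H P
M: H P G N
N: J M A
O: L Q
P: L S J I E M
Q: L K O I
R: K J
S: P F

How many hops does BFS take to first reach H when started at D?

Level 0: D
Level 1: F, G
Level 2: B, E, H, K, M, S
Level 3: A, C, J, L, N, P, Q, R
Level 4: I, O
H first appears at level 2.

2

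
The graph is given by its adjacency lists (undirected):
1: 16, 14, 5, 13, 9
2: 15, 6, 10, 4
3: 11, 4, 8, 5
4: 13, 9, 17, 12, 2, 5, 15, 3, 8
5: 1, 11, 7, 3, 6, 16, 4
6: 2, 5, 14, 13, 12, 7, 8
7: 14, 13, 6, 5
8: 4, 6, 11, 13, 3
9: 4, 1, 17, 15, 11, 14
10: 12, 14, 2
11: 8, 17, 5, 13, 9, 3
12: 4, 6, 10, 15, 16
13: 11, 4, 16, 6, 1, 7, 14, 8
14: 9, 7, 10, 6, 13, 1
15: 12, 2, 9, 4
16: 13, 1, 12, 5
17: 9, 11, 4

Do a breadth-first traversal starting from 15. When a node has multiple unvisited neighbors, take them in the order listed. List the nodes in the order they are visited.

Visit 15; enqueue 12, 2, 9, 4 → queue [12, 2, 9, 4]
Visit 12; enqueue 6, 10, 16 → queue [2, 9, 4, 6, 10, 16]
Visit 2 → queue [9, 4, 6, 10, 16]
Visit 9; enqueue 1, 17, 11, 14 → queue [4, 6, 10, 16, 1, 17, 11, 14]
Visit 4; enqueue 13, 5, 3, 8 → queue [6, 10, 16, 1, 17, 11, 14, 13, 5, 3, 8]
Visit 6; enqueue 7 → queue [10, 16, 1, 17, 11, 14, 13, 5, 3, 8, 7]
Visit 10 → queue [16, 1, 17, 11, 14, 13, 5, 3, 8, 7]
Visit 16 → queue [1, 17, 11, 14, 13, 5, 3, 8, 7]
Visit 1 → queue [17, 11, 14, 13, 5, 3, 8, 7]
Visit 17 → queue [11, 14, 13, 5, 3, 8, 7]
Visit 11 → queue [14, 13, 5, 3, 8, 7]
Visit 14 → queue [13, 5, 3, 8, 7]
Visit 13 → queue [5, 3, 8, 7]
Visit 5 → queue [3, 8, 7]
Visit 3 → queue [8, 7]
Visit 8 → queue [7]
Visit 7 → queue []

15, 12, 2, 9, 4, 6, 10, 16, 1, 17, 11, 14, 13, 5, 3, 8, 7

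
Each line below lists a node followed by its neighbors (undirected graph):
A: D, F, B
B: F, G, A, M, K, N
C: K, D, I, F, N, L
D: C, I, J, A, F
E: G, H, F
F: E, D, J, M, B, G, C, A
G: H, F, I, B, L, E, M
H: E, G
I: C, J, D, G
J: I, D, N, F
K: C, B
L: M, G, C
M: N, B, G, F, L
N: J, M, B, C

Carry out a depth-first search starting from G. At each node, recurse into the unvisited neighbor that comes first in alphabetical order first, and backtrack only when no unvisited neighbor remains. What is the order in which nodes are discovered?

Visit G
G → B
B → A
A → D
D → C
C → F
F → E
E → H
F → J
J → I
J → N
N → M
M → L
C → K

G B A D C F E H J I N M L K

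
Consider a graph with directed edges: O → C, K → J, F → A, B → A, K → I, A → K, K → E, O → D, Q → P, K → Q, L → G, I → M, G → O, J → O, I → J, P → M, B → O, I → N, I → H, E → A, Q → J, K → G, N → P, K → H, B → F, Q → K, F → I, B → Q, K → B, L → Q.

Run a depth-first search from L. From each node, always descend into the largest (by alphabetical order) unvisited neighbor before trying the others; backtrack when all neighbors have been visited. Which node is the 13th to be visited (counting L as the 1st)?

G

Visit L
L → Q
Q → P
P → M
Q → K
K → J
J → O
O → D
O → C
K → I
I → N
I → H
K → G
K → E
E → A
K → B
B → F

Visit order: L, Q, P, M, K, J, O, D, C, I, N, H, G, E, A, B, F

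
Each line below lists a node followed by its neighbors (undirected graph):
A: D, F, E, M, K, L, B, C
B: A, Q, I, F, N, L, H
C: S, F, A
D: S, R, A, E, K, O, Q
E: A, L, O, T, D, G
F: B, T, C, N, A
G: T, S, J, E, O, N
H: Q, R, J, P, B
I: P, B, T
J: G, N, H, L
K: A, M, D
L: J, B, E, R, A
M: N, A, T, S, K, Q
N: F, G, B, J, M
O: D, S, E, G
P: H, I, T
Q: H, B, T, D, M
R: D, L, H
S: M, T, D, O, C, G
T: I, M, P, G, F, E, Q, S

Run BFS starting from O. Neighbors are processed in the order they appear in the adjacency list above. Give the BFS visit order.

Visit O; enqueue D, S, E, G → queue [D, S, E, G]
Visit D; enqueue R, A, K, Q → queue [S, E, G, R, A, K, Q]
Visit S; enqueue M, T, C → queue [E, G, R, A, K, Q, M, T, C]
Visit E; enqueue L → queue [G, R, A, K, Q, M, T, C, L]
Visit G; enqueue J, N → queue [R, A, K, Q, M, T, C, L, J, N]
Visit R; enqueue H → queue [A, K, Q, M, T, C, L, J, N, H]
Visit A; enqueue F, B → queue [K, Q, M, T, C, L, J, N, H, F, B]
Visit K → queue [Q, M, T, C, L, J, N, H, F, B]
Visit Q → queue [M, T, C, L, J, N, H, F, B]
Visit M → queue [T, C, L, J, N, H, F, B]
Visit T; enqueue I, P → queue [C, L, J, N, H, F, B, I, P]
Visit C → queue [L, J, N, H, F, B, I, P]
Visit L → queue [J, N, H, F, B, I, P]
Visit J → queue [N, H, F, B, I, P]
Visit N → queue [H, F, B, I, P]
Visit H → queue [F, B, I, P]
Visit F → queue [B, I, P]
Visit B → queue [I, P]
Visit I → queue [P]
Visit P → queue []

O, D, S, E, G, R, A, K, Q, M, T, C, L, J, N, H, F, B, I, P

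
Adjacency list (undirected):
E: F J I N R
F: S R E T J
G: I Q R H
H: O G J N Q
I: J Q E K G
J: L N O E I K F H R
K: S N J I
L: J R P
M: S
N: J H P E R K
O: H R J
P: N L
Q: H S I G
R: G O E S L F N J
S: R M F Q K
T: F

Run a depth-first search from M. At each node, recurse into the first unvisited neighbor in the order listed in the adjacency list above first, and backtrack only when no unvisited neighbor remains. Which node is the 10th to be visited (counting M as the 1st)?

H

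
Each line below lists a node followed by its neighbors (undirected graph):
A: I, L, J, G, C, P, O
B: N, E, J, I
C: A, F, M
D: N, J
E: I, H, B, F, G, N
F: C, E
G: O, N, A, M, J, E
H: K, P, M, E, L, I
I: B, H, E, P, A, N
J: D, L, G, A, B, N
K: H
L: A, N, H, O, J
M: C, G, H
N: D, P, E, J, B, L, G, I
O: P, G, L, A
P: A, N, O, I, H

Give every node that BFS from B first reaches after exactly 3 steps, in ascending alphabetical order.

Level 0: B
Level 1: E, I, J, N
Level 2: A, D, F, G, H, L, P
Level 3: C, K, M, O

C, K, M, O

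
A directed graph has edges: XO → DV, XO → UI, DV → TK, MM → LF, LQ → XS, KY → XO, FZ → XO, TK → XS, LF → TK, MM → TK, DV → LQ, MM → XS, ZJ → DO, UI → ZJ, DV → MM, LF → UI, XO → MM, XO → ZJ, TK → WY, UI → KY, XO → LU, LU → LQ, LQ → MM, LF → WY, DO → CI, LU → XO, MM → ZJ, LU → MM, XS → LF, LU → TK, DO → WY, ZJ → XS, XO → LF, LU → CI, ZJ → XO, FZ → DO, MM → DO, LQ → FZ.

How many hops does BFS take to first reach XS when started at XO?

Level 0: XO
Level 1: DV, LF, LU, MM, UI, ZJ
Level 2: CI, DO, KY, LQ, TK, WY, XS
Level 3: FZ
XS first appears at level 2.

2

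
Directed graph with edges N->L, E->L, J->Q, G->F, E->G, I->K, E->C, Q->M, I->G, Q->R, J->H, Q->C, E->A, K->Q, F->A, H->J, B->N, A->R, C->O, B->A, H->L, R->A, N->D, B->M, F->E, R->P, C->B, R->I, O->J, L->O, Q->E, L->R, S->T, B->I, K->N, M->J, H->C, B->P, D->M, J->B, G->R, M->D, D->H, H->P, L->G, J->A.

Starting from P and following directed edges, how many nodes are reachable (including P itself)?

1

BFS from P visits: P
Reachable nodes: 1 of 20 total.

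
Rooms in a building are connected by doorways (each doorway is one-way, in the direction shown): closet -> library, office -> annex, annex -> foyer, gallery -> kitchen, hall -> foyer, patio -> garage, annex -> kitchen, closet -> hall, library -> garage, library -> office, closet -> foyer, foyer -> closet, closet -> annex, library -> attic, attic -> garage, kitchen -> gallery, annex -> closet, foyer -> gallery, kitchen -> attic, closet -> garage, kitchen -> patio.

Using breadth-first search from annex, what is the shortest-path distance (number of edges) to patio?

2

Level 0: annex
Level 1: closet, foyer, kitchen
Level 2: attic, gallery, garage, hall, library, patio
Level 3: office
patio first appears at level 2.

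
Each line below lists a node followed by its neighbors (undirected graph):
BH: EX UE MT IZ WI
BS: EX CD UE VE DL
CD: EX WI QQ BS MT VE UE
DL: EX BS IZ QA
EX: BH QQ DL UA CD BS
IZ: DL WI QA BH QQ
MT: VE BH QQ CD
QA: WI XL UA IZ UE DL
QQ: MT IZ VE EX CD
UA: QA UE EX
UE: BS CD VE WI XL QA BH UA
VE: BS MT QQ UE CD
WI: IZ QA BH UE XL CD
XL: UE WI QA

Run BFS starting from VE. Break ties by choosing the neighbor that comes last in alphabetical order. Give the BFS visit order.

Visit VE; enqueue UE, QQ, MT, CD, BS → queue [UE, QQ, MT, CD, BS]
Visit UE; enqueue XL, WI, UA, QA, BH → queue [QQ, MT, CD, BS, XL, WI, UA, QA, BH]
Visit QQ; enqueue IZ, EX → queue [MT, CD, BS, XL, WI, UA, QA, BH, IZ, EX]
Visit MT → queue [CD, BS, XL, WI, UA, QA, BH, IZ, EX]
Visit CD → queue [BS, XL, WI, UA, QA, BH, IZ, EX]
Visit BS; enqueue DL → queue [XL, WI, UA, QA, BH, IZ, EX, DL]
Visit XL → queue [WI, UA, QA, BH, IZ, EX, DL]
Visit WI → queue [UA, QA, BH, IZ, EX, DL]
Visit UA → queue [QA, BH, IZ, EX, DL]
Visit QA → queue [BH, IZ, EX, DL]
Visit BH → queue [IZ, EX, DL]
Visit IZ → queue [EX, DL]
Visit EX → queue [DL]
Visit DL → queue []

VE UE QQ MT CD BS XL WI UA QA BH IZ EX DL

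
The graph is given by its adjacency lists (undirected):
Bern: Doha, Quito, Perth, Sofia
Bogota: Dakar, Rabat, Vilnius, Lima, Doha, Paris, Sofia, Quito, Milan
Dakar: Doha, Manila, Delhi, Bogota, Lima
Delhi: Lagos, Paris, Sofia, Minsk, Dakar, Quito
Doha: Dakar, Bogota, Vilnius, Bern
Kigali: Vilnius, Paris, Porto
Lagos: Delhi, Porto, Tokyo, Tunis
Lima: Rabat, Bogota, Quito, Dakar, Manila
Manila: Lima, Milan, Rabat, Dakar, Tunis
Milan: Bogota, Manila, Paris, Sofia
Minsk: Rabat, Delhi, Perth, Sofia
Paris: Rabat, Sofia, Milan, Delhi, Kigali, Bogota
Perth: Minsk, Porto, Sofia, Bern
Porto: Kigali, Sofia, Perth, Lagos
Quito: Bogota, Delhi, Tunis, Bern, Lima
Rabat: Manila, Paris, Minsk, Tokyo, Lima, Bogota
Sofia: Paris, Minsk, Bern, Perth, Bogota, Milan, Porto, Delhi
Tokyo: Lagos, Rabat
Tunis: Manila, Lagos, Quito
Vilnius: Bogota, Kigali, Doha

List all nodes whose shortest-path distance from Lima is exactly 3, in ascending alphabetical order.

Kigali, Lagos, Perth, Porto

Level 0: Lima
Level 1: Bogota, Dakar, Manila, Quito, Rabat
Level 2: Bern, Delhi, Doha, Milan, Minsk, Paris, Sofia, Tokyo, Tunis, Vilnius
Level 3: Kigali, Lagos, Perth, Porto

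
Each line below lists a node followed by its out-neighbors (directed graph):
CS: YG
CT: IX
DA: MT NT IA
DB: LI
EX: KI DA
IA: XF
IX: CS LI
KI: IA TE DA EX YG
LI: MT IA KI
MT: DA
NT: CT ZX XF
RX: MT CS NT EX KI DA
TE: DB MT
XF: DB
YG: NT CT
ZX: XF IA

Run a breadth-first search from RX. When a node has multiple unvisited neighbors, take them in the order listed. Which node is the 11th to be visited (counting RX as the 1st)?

Visit RX; enqueue MT, CS, NT, EX, KI, DA → queue [MT, CS, NT, EX, KI, DA]
Visit MT → queue [CS, NT, EX, KI, DA]
Visit CS; enqueue YG → queue [NT, EX, KI, DA, YG]
Visit NT; enqueue CT, ZX, XF → queue [EX, KI, DA, YG, CT, ZX, XF]
Visit EX → queue [KI, DA, YG, CT, ZX, XF]
Visit KI; enqueue IA, TE → queue [DA, YG, CT, ZX, XF, IA, TE]
Visit DA → queue [YG, CT, ZX, XF, IA, TE]
Visit YG → queue [CT, ZX, XF, IA, TE]
Visit CT; enqueue IX → queue [ZX, XF, IA, TE, IX]
Visit ZX → queue [XF, IA, TE, IX]
Visit XF; enqueue DB → queue [IA, TE, IX, DB]
Visit IA → queue [TE, IX, DB]
Visit TE → queue [IX, DB]
Visit IX; enqueue LI → queue [DB, LI]
Visit DB → queue [LI]
Visit LI → queue []

Visit order: RX, MT, CS, NT, EX, KI, DA, YG, CT, ZX, XF, IA, TE, IX, DB, LI

XF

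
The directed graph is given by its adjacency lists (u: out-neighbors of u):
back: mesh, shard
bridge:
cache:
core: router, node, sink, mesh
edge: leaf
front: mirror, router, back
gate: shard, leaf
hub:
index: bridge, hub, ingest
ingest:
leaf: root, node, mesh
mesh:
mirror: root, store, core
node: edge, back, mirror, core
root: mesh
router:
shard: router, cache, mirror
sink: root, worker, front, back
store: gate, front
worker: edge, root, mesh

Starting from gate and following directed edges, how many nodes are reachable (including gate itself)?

16

BFS from gate visits: gate, shard, leaf, router, cache, mirror, root, node, mesh, store, core, edge, back, front, sink, worker
Reachable nodes: 16 of 20 total.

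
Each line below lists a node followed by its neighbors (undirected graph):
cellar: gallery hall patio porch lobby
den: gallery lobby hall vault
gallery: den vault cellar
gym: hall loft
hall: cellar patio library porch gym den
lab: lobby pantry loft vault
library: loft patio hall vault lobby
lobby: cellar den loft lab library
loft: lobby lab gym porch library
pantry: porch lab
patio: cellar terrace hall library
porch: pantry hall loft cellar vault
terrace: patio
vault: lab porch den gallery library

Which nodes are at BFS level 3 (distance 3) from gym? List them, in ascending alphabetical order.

gallery, pantry, terrace, vault

Level 0: gym
Level 1: hall, loft
Level 2: cellar, den, lab, library, lobby, patio, porch
Level 3: gallery, pantry, terrace, vault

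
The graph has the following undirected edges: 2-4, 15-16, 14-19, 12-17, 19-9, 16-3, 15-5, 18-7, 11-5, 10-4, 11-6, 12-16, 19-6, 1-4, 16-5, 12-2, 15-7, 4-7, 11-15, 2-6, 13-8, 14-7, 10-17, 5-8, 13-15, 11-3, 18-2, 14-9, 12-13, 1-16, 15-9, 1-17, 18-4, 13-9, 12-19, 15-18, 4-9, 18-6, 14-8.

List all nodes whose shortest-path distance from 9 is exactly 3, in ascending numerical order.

3, 17

Level 0: 9
Level 1: 4, 13, 14, 15, 19
Level 2: 1, 2, 5, 6, 7, 8, 10, 11, 12, 16, 18
Level 3: 3, 17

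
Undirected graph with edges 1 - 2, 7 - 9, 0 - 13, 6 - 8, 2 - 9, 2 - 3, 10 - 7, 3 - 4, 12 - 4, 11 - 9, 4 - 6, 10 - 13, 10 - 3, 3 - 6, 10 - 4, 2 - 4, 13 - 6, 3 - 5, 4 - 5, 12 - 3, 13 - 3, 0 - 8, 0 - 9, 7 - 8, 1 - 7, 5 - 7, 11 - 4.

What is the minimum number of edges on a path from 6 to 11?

Level 0: 6
Level 1: 3, 4, 8, 13
Level 2: 0, 2, 5, 7, 10, 11, 12
Level 3: 1, 9
11 first appears at level 2.

2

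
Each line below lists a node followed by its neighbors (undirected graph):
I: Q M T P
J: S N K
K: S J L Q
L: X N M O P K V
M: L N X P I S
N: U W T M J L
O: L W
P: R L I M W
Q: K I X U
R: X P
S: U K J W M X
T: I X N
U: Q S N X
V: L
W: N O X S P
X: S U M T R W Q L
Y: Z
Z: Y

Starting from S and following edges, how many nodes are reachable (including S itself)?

BFS from S visits: S, U, K, J, W, M, X, Q, N, L, O, P, I, T, R, V
Reachable nodes: 16 of 18 total.

16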